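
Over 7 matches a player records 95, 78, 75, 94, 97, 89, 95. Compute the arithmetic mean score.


Average = sum / n
Sum = 623
Average = 623 / 7 = 89

89


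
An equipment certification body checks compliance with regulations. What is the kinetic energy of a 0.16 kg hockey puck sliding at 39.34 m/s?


KE = 0.5 * m * v^2
KE = 0.5 * 0.16 * 39.34^2
KE = 0.5 * 0.16 * 1547.6356 = 123.8108 J

123.8108 J


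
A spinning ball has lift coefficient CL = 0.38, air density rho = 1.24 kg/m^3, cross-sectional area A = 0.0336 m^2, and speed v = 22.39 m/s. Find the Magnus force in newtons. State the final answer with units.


FM = 0.5 * CL * rho * A * v^2
FM = 0.5 * 0.38 * 1.24 * 0.0336 * 22.39^2
v^2 = 501.3121
FM = 0.5 * 0.38 * 1.24 * 0.0336 * 501.3121 = 3.9685 N

3.9685 N


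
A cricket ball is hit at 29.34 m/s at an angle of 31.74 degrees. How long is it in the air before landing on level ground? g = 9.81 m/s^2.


T = 2*v*sin(theta)/g
sin(theta) = sin(31.74 deg) = 0.5261
T = 2*29.34*0.5261 / 9.81
T = 30.8695 / 9.81 = 3.1467 s

3.1467 s


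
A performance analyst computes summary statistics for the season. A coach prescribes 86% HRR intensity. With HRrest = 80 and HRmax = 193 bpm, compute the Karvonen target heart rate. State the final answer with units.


Target = HRrest + pct*(HRmax - HRrest)
Heart rate reserve = HRmax - HRrest = 193 - 80 = 113 bpm
Fraction = 86% = 0.86
Target = 80 + 0.86 * 113
Target = 80 + 97.18 = 177.18 bpm

177.18 bpm


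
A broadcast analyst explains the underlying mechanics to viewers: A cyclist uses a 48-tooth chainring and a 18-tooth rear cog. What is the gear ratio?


GR = front_teeth / rear_teeth
GR = 48 / 18
GR = 2.6667

2.6667


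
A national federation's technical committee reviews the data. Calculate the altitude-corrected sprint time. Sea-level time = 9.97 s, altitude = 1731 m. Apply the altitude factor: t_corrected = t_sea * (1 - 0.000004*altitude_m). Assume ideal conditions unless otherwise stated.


Correction factor = 1 - 0.000004 * 1731 = 0.993076
t_corrected = t_sea * factor = 9.97 * 0.993076
t_corrected = 9.901 s

9.901 s


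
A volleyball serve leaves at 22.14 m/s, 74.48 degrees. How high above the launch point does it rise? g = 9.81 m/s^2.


H = (v*sin(theta))^2 / (2*g)
vy = v*sin(theta) = 22.14 * sin(74.48 deg) = 21.3327 m/s
H = vy^2 / (2*g) = 455.0846 / (2*9.81)
H = 455.0846 / 19.62 = 23.1949 m

23.1949 m


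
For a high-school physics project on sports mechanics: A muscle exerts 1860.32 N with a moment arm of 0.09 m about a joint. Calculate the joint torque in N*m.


tau = F * d
tau = 1860.32 * 0.09
tau = 167.4288 N*m

167.4288 N*m


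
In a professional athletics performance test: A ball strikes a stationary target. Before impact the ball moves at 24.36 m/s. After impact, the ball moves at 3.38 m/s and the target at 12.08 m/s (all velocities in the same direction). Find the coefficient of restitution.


e = (v2_after - v1_after) / (v1_before - v2_before)
Numerator = 12.08 - 3.38 = 8.7
Denominator = 24.36 - 0 = 24.36
e = 8.7 / 24.36 = 0.3571

0.3571


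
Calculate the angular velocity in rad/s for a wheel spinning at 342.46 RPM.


omega = RPM * 2 * pi / 60
omega = 342.46 * 2 * 3.14159 / 60
omega = 2151.7396 / 60 = 35.8623 rad/s

35.8623 rad/s


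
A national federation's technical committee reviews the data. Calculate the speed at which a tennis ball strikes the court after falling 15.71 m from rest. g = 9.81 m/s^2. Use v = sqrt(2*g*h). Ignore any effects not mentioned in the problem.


v = sqrt(2 * g * h)
v = sqrt(2 * 9.81 * 15.71)
v = sqrt(308.2302) = 17.5565 m/s

17.5565 m/s


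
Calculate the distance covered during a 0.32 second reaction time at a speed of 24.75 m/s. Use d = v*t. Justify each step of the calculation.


d = v * t
d = 24.75 * 0.32
d = 7.92 m

7.92 m


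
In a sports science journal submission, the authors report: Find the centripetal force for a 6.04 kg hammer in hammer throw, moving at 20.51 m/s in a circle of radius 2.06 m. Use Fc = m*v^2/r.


Fc = m * v^2 / r
v^2 = 20.51^2 = 420.6601
Fc = 6.04 * 420.6601 / 2.06
Fc = 2540.787 / 2.06 = 1233.3917 N

1233.3917 N


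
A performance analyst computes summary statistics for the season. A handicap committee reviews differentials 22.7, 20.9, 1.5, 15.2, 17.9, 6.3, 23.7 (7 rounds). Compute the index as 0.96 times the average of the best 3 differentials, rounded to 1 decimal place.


All differentials: 22.7, 20.9, 1.5, 15.2, 17.9, 6.3, 23.7
Sorted: 1.5, 6.3, 15.2, 17.9, 20.9, 22.7, 23.7
Best 3: 1.5, 6.3, 15.2
Average of best = 23 / 3 = 7.6667
Raw index = 7.6667 * 0.96 = 7.36
Handicap index = round(7.36, 1) = 7.4

7.4


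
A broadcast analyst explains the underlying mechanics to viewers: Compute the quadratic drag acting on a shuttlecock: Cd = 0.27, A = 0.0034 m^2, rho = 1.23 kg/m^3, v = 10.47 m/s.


Fd = 0.5 * Cd * rho * A * v^2
Fd = 0.5 * 0.27 * 1.23 * 0.0034 * 10.47^2
v^2 = 109.6209
Fd = 0.5 * 0.27 * 1.23 * 0.0034 * 109.6209 = 0.0619 N

0.0619 N


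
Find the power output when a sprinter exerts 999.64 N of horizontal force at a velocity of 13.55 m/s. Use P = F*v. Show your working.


P = F * v
P = 999.64 * 13.55
P = 13545.122 W

13545.122 W


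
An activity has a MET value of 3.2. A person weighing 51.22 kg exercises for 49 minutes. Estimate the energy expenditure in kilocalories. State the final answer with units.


kcal = MET * mass * time_hr
Convert time: 49 min = 0.8167 hr
kcal = 3.2 * 51.22 * 0.8167
kcal = 133.8549 kcal

133.8549 kcal


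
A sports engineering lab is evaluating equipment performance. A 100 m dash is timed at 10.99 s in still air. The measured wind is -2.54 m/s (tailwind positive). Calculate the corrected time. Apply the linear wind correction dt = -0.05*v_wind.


dt = -0.05 * v_wind = -0.05 * -2.54 = 0.127 s
t_corrected = t_still + dt = 10.99 + (0.127)
t_corrected = 11.117 s

11.117 s


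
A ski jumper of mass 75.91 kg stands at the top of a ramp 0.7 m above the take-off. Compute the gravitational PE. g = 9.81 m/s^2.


PE = m * g * h
PE = 75.91 * 9.81 * 0.7
PE = 744.6771 * 0.7 = 521.274 J

521.274 J


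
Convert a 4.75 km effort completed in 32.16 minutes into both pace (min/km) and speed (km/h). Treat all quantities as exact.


Pace = time / distance = 32.16 min / 4.75 km = 6.7705 min/km
Speed = distance / time_in_hours = 4.75 / 0.536 hr
Speed = 8.8619 km/h

6.7705 min/km, 8.8619 km/h


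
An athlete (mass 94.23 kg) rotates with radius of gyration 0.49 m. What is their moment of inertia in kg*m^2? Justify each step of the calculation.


I = m * k^2
I = 94.23 * 0.49^2
I = 94.23 * 0.2401 = 22.6246 kg*m^2

22.6246 kg*m^2


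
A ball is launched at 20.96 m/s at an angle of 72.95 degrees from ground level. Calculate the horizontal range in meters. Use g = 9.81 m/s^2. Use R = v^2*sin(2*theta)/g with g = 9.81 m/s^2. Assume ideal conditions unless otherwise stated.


R = v^2 * sin(2*theta) / g
Convert angle to radians: theta = 72.95 deg = 1.2732 rad
sin(2*theta) = sin(2.5464) = 0.5606
R = 20.96^2 * 0.5606 / 9.81
R = 439.3216 * 0.5606 / 9.81 = 25.1071 m

25.1071 m


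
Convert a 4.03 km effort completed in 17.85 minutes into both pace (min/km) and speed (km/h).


Pace = time / distance = 17.85 min / 4.03 km = 4.4293 min/km
Speed = distance / time_in_hours = 4.03 / 0.2975 hr
Speed = 13.5462 km/h

4.4293 min/km, 13.5462 km/h


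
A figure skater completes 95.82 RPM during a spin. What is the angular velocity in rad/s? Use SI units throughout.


omega = RPM * 2 * pi / 60
omega = 95.82 * 2 * 3.14159 / 60
omega = 602.0548 / 60 = 10.0342 rad/s

10.0342 rad/s


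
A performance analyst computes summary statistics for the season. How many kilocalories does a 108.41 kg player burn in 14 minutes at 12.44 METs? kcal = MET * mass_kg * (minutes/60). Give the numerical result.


kcal = MET * mass * time_hr
Convert time: 14 min = 0.2333 hr
kcal = 12.44 * 108.41 * 0.2333
kcal = 314.6781 kcal

314.6781 kcal


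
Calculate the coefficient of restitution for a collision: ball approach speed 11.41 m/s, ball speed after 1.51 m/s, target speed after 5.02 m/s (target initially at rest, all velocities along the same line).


e = (v2_after - v1_after) / (v1_before - v2_before)
Numerator = 5.02 - 1.51 = 3.51
Denominator = 11.41 - 0 = 11.41
e = 3.51 / 11.41 = 0.3076

0.3076


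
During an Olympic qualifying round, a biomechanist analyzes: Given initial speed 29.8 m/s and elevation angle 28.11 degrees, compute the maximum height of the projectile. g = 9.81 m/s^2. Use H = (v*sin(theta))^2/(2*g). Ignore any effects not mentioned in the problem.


H = (v*sin(theta))^2 / (2*g)
vy = v*sin(theta) = 29.8 * sin(28.11 deg) = 14.0407 m/s
H = vy^2 / (2*g) = 197.1424 / (2*9.81)
H = 197.1424 / 19.62 = 10.048 m

10.048 m


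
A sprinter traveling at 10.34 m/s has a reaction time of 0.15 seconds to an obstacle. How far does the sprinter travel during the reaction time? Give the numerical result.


d = v * t
d = 10.34 * 0.15
d = 1.551 m

1.551 m


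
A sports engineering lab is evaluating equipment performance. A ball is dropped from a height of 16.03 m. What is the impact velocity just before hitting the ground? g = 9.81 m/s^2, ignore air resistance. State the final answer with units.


v = sqrt(2 * g * h)
v = sqrt(2 * 9.81 * 16.03)
v = sqrt(314.5086) = 17.7344 m/s

17.7344 m/s


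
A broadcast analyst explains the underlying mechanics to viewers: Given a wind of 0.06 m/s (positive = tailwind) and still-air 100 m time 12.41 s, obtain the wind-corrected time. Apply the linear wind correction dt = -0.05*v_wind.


dt = -0.05 * v_wind = -0.05 * 0.06 = -0.003 s
t_corrected = t_still + dt = 12.41 + (-0.003)
t_corrected = 12.407 s

12.407 s


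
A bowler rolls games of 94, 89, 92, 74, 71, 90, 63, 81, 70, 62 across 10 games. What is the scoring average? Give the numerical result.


Average = sum / n
Sum = 786
Average = 786 / 10 = 78.6

78.6


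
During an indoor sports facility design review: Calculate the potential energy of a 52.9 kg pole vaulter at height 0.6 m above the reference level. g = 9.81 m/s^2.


PE = m * g * h
PE = 52.9 * 9.81 * 0.6
PE = 518.949 * 0.6 = 311.3694 J

311.3694 J


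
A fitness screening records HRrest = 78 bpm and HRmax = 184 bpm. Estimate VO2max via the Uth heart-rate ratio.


VO2max = 15.3 * HRmax / HRrest
VO2max = 15.3 * 184 / 78
VO2max = 2815.2 / 78 = 36.0923 mL/kg/min

36.0923 mL/kg/min


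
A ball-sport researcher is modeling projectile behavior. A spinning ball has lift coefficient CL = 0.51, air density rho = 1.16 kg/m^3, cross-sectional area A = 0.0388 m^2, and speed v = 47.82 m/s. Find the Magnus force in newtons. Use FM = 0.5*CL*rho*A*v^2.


FM = 0.5 * CL * rho * A * v^2
FM = 0.5 * 0.51 * 1.16 * 0.0388 * 47.82^2
v^2 = 2286.7524
FM = 0.5 * 0.51 * 1.16 * 0.0388 * 2286.7524 = 26.2451 N

26.2451 N


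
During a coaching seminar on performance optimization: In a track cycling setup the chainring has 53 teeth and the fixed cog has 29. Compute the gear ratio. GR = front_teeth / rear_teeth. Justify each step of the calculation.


GR = front_teeth / rear_teeth
GR = 53 / 29
GR = 1.8276

1.8276


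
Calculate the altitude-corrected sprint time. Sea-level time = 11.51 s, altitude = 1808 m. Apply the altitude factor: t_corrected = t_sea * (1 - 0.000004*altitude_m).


Correction factor = 1 - 0.000004 * 1808 = 0.992768
t_corrected = t_sea * factor = 11.51 * 0.992768
t_corrected = 11.4268 s

11.4268 s


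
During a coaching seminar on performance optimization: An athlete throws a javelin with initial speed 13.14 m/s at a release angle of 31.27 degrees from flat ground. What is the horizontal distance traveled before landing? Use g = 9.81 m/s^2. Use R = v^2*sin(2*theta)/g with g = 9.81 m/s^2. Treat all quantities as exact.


R = v^2 * sin(2*theta) / g
Convert angle to radians: theta = 31.27 deg = 0.5458 rad
sin(2*theta) = sin(1.0915) = 0.8873
R = 13.14^2 * 0.8873 / 9.81
R = 172.6596 * 0.8873 / 9.81 = 15.6174 m

15.6174 m


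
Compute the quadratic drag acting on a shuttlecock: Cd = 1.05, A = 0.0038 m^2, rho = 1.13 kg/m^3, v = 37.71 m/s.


Fd = 0.5 * Cd * rho * A * v^2
Fd = 0.5 * 1.05 * 1.13 * 0.0038 * 37.71^2
v^2 = 1422.0441
Fd = 0.5 * 1.05 * 1.13 * 0.0038 * 1422.0441 = 3.2058 N

3.2058 N


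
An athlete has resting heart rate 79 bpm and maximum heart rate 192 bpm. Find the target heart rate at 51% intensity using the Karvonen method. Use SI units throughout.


Target = HRrest + pct*(HRmax - HRrest)
Heart rate reserve = HRmax - HRrest = 192 - 79 = 113 bpm
Fraction = 51% = 0.51
Target = 79 + 0.51 * 113
Target = 79 + 57.63 = 136.63 bpm

136.63 bpm


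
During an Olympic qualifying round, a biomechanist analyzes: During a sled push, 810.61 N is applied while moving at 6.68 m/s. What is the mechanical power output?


P = F * v
P = 810.61 * 6.68
P = 5414.8748 W

5414.8748 W


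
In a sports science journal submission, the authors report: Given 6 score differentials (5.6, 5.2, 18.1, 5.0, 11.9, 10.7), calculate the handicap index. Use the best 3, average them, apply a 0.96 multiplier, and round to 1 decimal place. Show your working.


All differentials: 5.6, 5.2, 18.1, 5.0, 11.9, 10.7
Sorted: 5.0, 5.2, 5.6, 10.7, 11.9, 18.1
Best 3: 5.0, 5.2, 5.6
Average of best = 15.8 / 3 = 5.2667
Raw index = 5.2667 * 0.96 = 5.056
Handicap index = round(5.056, 1) = 5.1

5.1


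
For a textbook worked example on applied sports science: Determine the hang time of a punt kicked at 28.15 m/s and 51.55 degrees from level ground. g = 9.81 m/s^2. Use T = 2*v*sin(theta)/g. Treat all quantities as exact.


T = 2*v*sin(theta)/g
sin(theta) = sin(51.55 deg) = 0.7832
T = 2*28.15*0.7832 / 9.81
T = 44.0914 / 9.81 = 4.4945 s

4.4945 s


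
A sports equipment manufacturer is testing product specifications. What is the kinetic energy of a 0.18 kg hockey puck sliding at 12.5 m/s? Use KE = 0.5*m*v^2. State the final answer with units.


KE = 0.5 * m * v^2
KE = 0.5 * 0.18 * 12.5^2
KE = 0.5 * 0.18 * 156.25 = 14.0625 J

14.0625 J


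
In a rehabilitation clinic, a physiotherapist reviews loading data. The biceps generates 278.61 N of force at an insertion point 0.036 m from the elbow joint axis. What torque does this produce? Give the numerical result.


tau = F * d
tau = 278.61 * 0.036
tau = 10.03 N*m

10.03 N*m


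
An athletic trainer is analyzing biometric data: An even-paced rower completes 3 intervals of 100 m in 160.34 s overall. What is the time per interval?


Split time = total_time / n_laps = 160.34 / 3
Split time = 53.4467 s per lap

53.4467 s


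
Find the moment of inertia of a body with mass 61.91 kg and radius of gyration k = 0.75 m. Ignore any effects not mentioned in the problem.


I = m * k^2
I = 61.91 * 0.75^2
I = 61.91 * 0.5625 = 34.8244 kg*m^2

34.8244 kg*m^2


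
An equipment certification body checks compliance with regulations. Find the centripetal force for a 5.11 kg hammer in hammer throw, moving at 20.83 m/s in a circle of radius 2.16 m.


Fc = m * v^2 / r
v^2 = 20.83^2 = 433.8889
Fc = 5.11 * 433.8889 / 2.16
Fc = 2217.1723 / 2.16 = 1026.4686 N

1026.4686 N


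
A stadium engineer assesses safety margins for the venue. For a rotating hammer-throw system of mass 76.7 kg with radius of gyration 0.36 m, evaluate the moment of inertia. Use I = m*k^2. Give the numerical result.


I = m * k^2
I = 76.7 * 0.36^2
I = 76.7 * 0.1296 = 9.9403 kg*m^2

9.9403 kg*m^2


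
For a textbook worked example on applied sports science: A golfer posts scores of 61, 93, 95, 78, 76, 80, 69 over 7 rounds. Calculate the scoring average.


Average = sum / n
Sum = 552
Average = 552 / 7 = 78.8571

78.8571


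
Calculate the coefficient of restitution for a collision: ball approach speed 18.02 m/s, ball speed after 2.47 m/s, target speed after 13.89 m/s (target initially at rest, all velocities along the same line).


e = (v2_after - v1_after) / (v1_before - v2_before)
Numerator = 13.89 - 2.47 = 11.42
Denominator = 18.02 - 0 = 18.02
e = 11.42 / 18.02 = 0.6337

0.6337


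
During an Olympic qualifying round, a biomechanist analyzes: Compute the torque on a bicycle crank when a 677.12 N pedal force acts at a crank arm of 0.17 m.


tau = F * d
tau = 677.12 * 0.17
tau = 115.1104 N*m

115.1104 N*m


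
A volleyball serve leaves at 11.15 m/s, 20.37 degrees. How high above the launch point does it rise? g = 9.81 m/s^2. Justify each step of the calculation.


H = (v*sin(theta))^2 / (2*g)
vy = v*sin(theta) = 11.15 * sin(20.37 deg) = 3.8811 m/s
H = vy^2 / (2*g) = 15.063 / (2*9.81)
H = 15.063 / 19.62 = 0.7677 m

0.7677 m


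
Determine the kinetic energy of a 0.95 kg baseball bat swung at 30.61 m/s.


KE = 0.5 * m * v^2
KE = 0.5 * 0.95 * 30.61^2
KE = 0.5 * 0.95 * 936.9721 = 445.0617 J

445.0617 J


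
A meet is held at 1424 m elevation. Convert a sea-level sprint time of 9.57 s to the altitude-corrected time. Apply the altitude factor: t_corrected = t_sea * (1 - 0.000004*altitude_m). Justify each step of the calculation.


Correction factor = 1 - 0.000004 * 1424 = 0.994304
t_corrected = t_sea * factor = 9.57 * 0.994304
t_corrected = 9.5155 s

9.5155 s


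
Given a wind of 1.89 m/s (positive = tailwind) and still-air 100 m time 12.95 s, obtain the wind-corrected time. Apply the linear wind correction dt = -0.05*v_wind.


dt = -0.05 * v_wind = -0.05 * 1.89 = -0.0945 s
t_corrected = t_still + dt = 12.95 + (-0.0945)
t_corrected = 12.8555 s

12.8555 s


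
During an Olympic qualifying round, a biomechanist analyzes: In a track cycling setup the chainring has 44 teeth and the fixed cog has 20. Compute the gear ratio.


GR = front_teeth / rear_teeth
GR = 44 / 20
GR = 2.2

2.2


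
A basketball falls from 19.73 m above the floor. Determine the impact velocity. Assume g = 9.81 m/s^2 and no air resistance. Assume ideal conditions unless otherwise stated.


v = sqrt(2 * g * h)
v = sqrt(2 * 9.81 * 19.73)
v = sqrt(387.1026) = 19.6749 m/s

19.6749 m/s


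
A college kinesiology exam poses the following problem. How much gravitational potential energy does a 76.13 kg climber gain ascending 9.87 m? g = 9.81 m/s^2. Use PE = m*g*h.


PE = m * g * h
PE = 76.13 * 9.81 * 9.87
PE = 746.8353 * 9.87 = 7371.2644 J

7371.2644 J


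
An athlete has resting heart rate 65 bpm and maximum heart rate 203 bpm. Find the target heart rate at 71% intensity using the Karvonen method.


Target = HRrest + pct*(HRmax - HRrest)
Heart rate reserve = HRmax - HRrest = 203 - 65 = 138 bpm
Fraction = 71% = 0.71
Target = 65 + 0.71 * 138
Target = 65 + 97.98 = 162.98 bpm

162.98 bpm


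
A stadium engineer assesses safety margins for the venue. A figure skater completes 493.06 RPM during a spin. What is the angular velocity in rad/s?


omega = RPM * 2 * pi / 60
omega = 493.06 * 2 * 3.14159 / 60
omega = 3097.9873 / 60 = 51.6331 rad/s

51.6331 rad/s


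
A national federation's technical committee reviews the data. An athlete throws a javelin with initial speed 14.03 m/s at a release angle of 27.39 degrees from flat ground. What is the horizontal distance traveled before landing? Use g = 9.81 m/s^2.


R = v^2 * sin(2*theta) / g
Convert angle to radians: theta = 27.39 deg = 0.478 rad
sin(2*theta) = sin(0.9561) = 0.8169
R = 14.03^2 * 0.8169 / 9.81
R = 196.8409 * 0.8169 / 9.81 = 16.3922 m

16.3922 m


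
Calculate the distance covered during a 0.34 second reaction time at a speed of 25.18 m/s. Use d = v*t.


d = v * t
d = 25.18 * 0.34
d = 8.5612 m

8.5612 m


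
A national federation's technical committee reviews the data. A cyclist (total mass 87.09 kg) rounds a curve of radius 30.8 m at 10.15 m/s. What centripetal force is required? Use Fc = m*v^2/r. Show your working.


Fc = m * v^2 / r
v^2 = 10.15^2 = 103.0225
Fc = 87.09 * 103.0225 / 30.8
Fc = 8972.2295 / 30.8 = 291.3062 N

291.3062 N


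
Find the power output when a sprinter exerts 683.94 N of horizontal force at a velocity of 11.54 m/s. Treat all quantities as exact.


P = F * v
P = 683.94 * 11.54
P = 7892.6676 W

7892.6676 W


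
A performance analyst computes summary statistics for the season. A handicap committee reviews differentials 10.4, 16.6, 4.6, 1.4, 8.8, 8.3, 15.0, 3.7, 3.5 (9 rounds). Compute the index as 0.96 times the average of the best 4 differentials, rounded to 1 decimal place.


All differentials: 10.4, 16.6, 4.6, 1.4, 8.8, 8.3, 15.0, 3.7, 3.5
Sorted: 1.4, 3.5, 3.7, 4.6, 8.3, 8.8, 10.4, 15.0, 16.6
Best 4: 1.4, 3.5, 3.7, 4.6
Average of best = 13.2 / 4 = 3.3
Raw index = 3.3 * 0.96 = 3.168
Handicap index = round(3.168, 1) = 3.2

3.2


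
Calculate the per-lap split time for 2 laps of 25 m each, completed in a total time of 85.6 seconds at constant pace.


Split time = total_time / n_laps = 85.6 / 2
Split time = 42.8 s per lap

42.8 s


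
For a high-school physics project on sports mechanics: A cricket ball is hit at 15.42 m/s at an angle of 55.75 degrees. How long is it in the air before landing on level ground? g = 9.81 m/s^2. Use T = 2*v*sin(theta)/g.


T = 2*v*sin(theta)/g
sin(theta) = sin(55.75 deg) = 0.8266
T = 2*15.42*0.8266 / 9.81
T = 25.492 / 9.81 = 2.5986 s

2.5986 s


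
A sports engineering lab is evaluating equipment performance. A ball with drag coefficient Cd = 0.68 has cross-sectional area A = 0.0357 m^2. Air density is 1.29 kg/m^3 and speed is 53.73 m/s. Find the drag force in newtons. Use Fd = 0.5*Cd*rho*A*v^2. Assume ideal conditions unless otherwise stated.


Fd = 0.5 * Cd * rho * A * v^2
Fd = 0.5 * 0.68 * 1.29 * 0.0357 * 53.73^2
v^2 = 2886.9129
Fd = 0.5 * 0.68 * 1.29 * 0.0357 * 2886.9129 = 45.2033 N

45.2033 N


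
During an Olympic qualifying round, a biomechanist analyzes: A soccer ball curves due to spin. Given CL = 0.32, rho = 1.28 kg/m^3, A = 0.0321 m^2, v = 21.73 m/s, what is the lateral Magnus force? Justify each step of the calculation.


FM = 0.5 * CL * rho * A * v^2
FM = 0.5 * 0.32 * 1.28 * 0.0321 * 21.73^2
v^2 = 472.1929
FM = 0.5 * 0.32 * 1.28 * 0.0321 * 472.1929 = 3.1042 N

3.1042 N


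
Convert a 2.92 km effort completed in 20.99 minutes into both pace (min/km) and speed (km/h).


Pace = time / distance = 20.99 min / 2.92 km = 7.1884 min/km
Speed = distance / time_in_hours = 2.92 / 0.3498 hr
Speed = 8.3468 km/h

7.1884 min/km, 8.3468 km/h


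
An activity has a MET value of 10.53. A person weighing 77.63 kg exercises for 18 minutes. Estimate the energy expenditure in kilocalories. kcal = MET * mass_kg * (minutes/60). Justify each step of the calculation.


kcal = MET * mass * time_hr
Convert time: 18 min = 0.3 hr
kcal = 10.53 * 77.63 * 0.3
kcal = 245.2332 kcal

245.2332 kcal


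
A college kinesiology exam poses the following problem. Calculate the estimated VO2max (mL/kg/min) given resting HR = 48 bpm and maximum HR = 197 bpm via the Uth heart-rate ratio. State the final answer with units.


VO2max = 15.3 * HRmax / HRrest
VO2max = 15.3 * 197 / 48
VO2max = 3014.1 / 48 = 62.7938 mL/kg/min

62.7938 mL/kg/min


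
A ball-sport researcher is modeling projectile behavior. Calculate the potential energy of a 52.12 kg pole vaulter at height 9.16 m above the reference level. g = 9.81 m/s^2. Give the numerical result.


PE = m * g * h
PE = 52.12 * 9.81 * 9.16
PE = 511.2972 * 9.16 = 4683.4824 J

4683.4824 J


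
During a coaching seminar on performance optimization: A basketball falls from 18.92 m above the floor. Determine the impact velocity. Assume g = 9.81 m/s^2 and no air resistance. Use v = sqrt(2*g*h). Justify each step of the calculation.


v = sqrt(2 * g * h)
v = sqrt(2 * 9.81 * 18.92)
v = sqrt(371.2104) = 19.2668 m/s

19.2668 m/s


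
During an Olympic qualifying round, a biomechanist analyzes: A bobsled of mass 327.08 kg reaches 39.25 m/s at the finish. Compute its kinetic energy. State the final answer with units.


KE = 0.5 * m * v^2
KE = 0.5 * 327.08 * 39.25^2
KE = 0.5 * 327.08 * 1540.5625 = 251943.5912 J

251943.5912 J


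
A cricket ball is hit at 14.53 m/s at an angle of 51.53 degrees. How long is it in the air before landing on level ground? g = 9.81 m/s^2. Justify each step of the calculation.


T = 2*v*sin(theta)/g
sin(theta) = sin(51.53 deg) = 0.7829
T = 2*14.53*0.7829 / 9.81
T = 22.7521 / 9.81 = 2.3193 s

2.3193 s


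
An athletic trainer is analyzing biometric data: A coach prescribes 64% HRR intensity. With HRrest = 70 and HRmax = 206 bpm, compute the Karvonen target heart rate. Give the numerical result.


Target = HRrest + pct*(HRmax - HRrest)
Heart rate reserve = HRmax - HRrest = 206 - 70 = 136 bpm
Fraction = 64% = 0.64
Target = 70 + 0.64 * 136
Target = 70 + 87.04 = 157.04 bpm

157.04 bpm


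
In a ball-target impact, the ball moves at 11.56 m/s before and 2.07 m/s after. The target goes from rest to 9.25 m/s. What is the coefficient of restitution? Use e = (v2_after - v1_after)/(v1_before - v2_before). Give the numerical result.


e = (v2_after - v1_after) / (v1_before - v2_before)
Numerator = 9.25 - 2.07 = 7.18
Denominator = 11.56 - 0 = 11.56
e = 7.18 / 11.56 = 0.6211

0.6211


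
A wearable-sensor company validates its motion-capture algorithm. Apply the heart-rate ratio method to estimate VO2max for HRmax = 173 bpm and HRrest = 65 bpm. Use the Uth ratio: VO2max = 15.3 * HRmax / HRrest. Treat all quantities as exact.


VO2max = 15.3 * HRmax / HRrest
VO2max = 15.3 * 173 / 65
VO2max = 2646.9 / 65 = 40.7215 mL/kg/min

40.7215 mL/kg/min


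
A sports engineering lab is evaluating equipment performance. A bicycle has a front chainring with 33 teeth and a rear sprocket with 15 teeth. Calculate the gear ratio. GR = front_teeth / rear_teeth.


GR = front_teeth / rear_teeth
GR = 33 / 15
GR = 2.2

2.2


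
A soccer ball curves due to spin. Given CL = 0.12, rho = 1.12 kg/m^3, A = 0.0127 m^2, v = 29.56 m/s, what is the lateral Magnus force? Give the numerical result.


FM = 0.5 * CL * rho * A * v^2
FM = 0.5 * 0.12 * 1.12 * 0.0127 * 29.56^2
v^2 = 873.7936
FM = 0.5 * 0.12 * 1.12 * 0.0127 * 873.7936 = 0.7457 N

0.7457 N


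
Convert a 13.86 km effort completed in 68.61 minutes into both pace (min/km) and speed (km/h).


Pace = time / distance = 68.61 min / 13.86 km = 4.9502 min/km
Speed = distance / time_in_hours = 13.86 / 1.1435 hr
Speed = 12.1207 km/h

4.9502 min/km, 12.1207 km/h


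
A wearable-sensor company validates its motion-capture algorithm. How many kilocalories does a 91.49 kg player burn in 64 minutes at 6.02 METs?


kcal = MET * mass * time_hr
Convert time: 64 min = 1.0667 hr
kcal = 6.02 * 91.49 * 1.0667
kcal = 587.4878 kcal

587.4878 kcal


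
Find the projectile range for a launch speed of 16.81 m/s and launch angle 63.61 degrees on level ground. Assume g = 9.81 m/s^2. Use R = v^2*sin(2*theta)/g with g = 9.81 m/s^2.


R = v^2 * sin(2*theta) / g
Convert angle to radians: theta = 63.61 deg = 1.1102 rad
sin(2*theta) = sin(2.2204) = 0.7963
R = 16.81^2 * 0.7963 / 9.81
R = 282.5761 * 0.7963 / 9.81 = 22.9379 m

22.9379 m


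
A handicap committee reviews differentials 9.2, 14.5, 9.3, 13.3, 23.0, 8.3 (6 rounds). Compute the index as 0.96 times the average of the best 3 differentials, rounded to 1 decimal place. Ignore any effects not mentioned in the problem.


All differentials: 9.2, 14.5, 9.3, 13.3, 23.0, 8.3
Sorted: 8.3, 9.2, 9.3, 13.3, 14.5, 23.0
Best 3: 8.3, 9.2, 9.3
Average of best = 26.8 / 3 = 8.9333
Raw index = 8.9333 * 0.96 = 8.576
Handicap index = round(8.576, 1) = 8.6

8.6


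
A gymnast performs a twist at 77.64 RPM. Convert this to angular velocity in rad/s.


omega = RPM * 2 * pi / 60
omega = 77.64 * 2 * 3.14159 / 60
omega = 487.8265 / 60 = 8.1304 rad/s

8.1304 rad/s


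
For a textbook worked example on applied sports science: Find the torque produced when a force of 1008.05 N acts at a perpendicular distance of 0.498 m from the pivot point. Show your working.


tau = F * d
tau = 1008.05 * 0.498
tau = 502.0089 N*m

502.0089 N*m


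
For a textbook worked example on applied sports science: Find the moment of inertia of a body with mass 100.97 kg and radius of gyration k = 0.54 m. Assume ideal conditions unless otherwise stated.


I = m * k^2
I = 100.97 * 0.54^2
I = 100.97 * 0.2916 = 29.4429 kg*m^2

29.4429 kg*m^2


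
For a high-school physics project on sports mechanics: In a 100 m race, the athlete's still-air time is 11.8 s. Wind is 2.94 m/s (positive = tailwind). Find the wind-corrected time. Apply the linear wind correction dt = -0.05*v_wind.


dt = -0.05 * v_wind = -0.05 * 2.94 = -0.147 s
t_corrected = t_still + dt = 11.8 + (-0.147)
t_corrected = 11.653 s

11.653 s


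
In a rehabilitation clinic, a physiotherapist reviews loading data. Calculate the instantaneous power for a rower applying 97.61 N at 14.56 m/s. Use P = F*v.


P = F * v
P = 97.61 * 14.56
P = 1421.2016 W

1421.2016 W


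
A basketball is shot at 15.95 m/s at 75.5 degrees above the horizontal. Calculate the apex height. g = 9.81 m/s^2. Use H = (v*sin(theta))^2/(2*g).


H = (v*sin(theta))^2 / (2*g)
vy = v*sin(theta) = 15.95 * sin(75.5 deg) = 15.442 m/s
H = vy^2 / (2*g) = 238.454 / (2*9.81)
H = 238.454 / 19.62 = 12.1536 m

12.1536 m


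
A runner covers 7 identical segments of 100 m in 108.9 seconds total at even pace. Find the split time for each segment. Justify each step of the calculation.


Split time = total_time / n_laps = 108.9 / 7
Split time = 15.5571 s per lap

15.5571 s


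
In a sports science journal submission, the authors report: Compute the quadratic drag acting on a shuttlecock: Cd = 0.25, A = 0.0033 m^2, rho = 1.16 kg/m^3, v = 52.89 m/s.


Fd = 0.5 * Cd * rho * A * v^2
Fd = 0.5 * 0.25 * 1.16 * 0.0033 * 52.89^2
v^2 = 2797.3521
Fd = 0.5 * 0.25 * 1.16 * 0.0033 * 2797.3521 = 1.3385 N

1.3385 N


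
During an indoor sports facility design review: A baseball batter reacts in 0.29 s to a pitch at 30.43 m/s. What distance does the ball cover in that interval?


d = v * t
d = 30.43 * 0.29
d = 8.8247 m

8.8247 m


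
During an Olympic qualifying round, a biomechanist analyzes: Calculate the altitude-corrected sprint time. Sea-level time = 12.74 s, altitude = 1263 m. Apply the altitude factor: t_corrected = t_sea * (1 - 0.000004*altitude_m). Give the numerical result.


Correction factor = 1 - 0.000004 * 1263 = 0.994948
t_corrected = t_sea * factor = 12.74 * 0.994948
t_corrected = 12.6756 s

12.6756 s


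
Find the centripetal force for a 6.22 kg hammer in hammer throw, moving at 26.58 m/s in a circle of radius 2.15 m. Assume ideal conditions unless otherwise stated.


Fc = m * v^2 / r
v^2 = 26.58^2 = 706.4964
Fc = 6.22 * 706.4964 / 2.15
Fc = 4394.4076 / 2.15 = 2043.9105 N

2043.9105 N


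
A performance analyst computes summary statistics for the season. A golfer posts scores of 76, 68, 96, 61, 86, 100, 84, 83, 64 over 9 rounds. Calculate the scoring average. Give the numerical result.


Average = sum / n
Sum = 718
Average = 718 / 9 = 79.7778

79.7778


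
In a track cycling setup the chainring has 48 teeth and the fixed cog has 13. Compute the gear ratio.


GR = front_teeth / rear_teeth
GR = 48 / 13
GR = 3.6923

3.6923


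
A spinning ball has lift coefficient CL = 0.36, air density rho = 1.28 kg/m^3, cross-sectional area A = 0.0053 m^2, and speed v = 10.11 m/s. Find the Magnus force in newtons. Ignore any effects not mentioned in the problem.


FM = 0.5 * CL * rho * A * v^2
FM = 0.5 * 0.36 * 1.28 * 0.0053 * 10.11^2
v^2 = 102.2121
FM = 0.5 * 0.36 * 1.28 * 0.0053 * 102.2121 = 0.1248 N

0.1248 N


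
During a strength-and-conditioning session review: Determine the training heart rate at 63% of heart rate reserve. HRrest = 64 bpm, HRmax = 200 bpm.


Target = HRrest + pct*(HRmax - HRrest)
Heart rate reserve = HRmax - HRrest = 200 - 64 = 136 bpm
Fraction = 63% = 0.63
Target = 64 + 0.63 * 136
Target = 64 + 85.68 = 149.68 bpm

149.68 bpm


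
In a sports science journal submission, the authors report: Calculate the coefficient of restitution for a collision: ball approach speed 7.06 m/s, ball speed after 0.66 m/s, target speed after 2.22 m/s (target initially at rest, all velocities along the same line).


e = (v2_after - v1_after) / (v1_before - v2_before)
Numerator = 2.22 - 0.66 = 1.56
Denominator = 7.06 - 0 = 7.06
e = 1.56 / 7.06 = 0.221

0.221


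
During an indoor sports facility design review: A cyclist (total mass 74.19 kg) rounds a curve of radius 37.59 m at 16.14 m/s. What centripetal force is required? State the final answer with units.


Fc = m * v^2 / r
v^2 = 16.14^2 = 260.4996
Fc = 74.19 * 260.4996 / 37.59
Fc = 19326.4653 / 37.59 = 514.1385 N

514.1385 N


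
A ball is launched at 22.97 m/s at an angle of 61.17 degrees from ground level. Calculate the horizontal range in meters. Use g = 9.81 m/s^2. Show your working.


R = v^2 * sin(2*theta) / g
Convert angle to radians: theta = 61.17 deg = 1.0676 rad
sin(2*theta) = sin(2.1352) = 0.8449
R = 22.97^2 * 0.8449 / 9.81
R = 527.6209 * 0.8449 / 9.81 = 45.4415 m

45.4415 m


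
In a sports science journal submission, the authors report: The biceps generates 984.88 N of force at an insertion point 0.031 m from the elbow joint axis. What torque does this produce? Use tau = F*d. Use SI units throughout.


tau = F * d
tau = 984.88 * 0.031
tau = 30.5313 N*m

30.5313 N*m


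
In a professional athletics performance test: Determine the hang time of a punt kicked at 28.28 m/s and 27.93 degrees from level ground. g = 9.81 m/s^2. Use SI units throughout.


T = 2*v*sin(theta)/g
sin(theta) = sin(27.93 deg) = 0.4684
T = 2*28.28*0.4684 / 9.81
T = 26.4923 / 9.81 = 2.7005 s

2.7005 s


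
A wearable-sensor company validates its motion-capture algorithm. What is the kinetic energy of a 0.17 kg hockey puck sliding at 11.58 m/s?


KE = 0.5 * m * v^2
KE = 0.5 * 0.17 * 11.58^2
KE = 0.5 * 0.17 * 134.0964 = 11.3982 J

11.3982 J


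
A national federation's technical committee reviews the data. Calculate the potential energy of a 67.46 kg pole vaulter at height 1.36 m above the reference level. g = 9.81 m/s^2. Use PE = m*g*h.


PE = m * g * h
PE = 67.46 * 9.81 * 1.36
PE = 661.7826 * 1.36 = 900.0243 J

900.0243 J


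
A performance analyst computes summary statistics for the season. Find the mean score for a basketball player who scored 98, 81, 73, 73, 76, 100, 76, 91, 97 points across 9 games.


Average = sum / n
Sum = 765
Average = 765 / 9 = 85

85


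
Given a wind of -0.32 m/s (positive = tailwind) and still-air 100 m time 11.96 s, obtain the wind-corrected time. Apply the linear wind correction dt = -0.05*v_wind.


dt = -0.05 * v_wind = -0.05 * -0.32 = 0.016 s
t_corrected = t_still + dt = 11.96 + (0.016)
t_corrected = 11.976 s

11.976 s


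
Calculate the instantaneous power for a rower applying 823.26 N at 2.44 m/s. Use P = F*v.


P = F * v
P = 823.26 * 2.44
P = 2008.7544 W

2008.7544 W


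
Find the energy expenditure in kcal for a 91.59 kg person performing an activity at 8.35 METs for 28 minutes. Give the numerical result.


kcal = MET * mass * time_hr
Convert time: 28 min = 0.4667 hr
kcal = 8.35 * 91.59 * 0.4667
kcal = 356.8957 kcal

356.8957 kcal


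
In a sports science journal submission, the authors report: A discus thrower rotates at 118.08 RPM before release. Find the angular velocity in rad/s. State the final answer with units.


omega = RPM * 2 * pi / 60
omega = 118.08 * 2 * 3.14159 / 60
omega = 741.9185 / 60 = 12.3653 rad/s

12.3653 rad/s


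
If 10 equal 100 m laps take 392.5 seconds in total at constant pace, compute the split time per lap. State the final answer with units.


Split time = total_time / n_laps = 392.5 / 10
Split time = 39.25 s per lap

39.25 s


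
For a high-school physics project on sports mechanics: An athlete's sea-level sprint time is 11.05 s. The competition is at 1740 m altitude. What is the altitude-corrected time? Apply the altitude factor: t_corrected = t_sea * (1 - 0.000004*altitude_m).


Correction factor = 1 - 0.000004 * 1740 = 0.99304
t_corrected = t_sea * factor = 11.05 * 0.99304
t_corrected = 10.9731 s

10.9731 s


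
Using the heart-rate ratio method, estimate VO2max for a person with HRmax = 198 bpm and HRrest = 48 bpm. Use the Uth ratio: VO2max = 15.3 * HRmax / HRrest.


VO2max = 15.3 * HRmax / HRrest
VO2max = 15.3 * 198 / 48
VO2max = 3029.4 / 48 = 63.1125 mL/kg/min

63.1125 mL/kg/min


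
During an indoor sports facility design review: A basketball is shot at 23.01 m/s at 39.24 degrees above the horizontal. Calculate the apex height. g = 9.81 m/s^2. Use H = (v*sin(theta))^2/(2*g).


H = (v*sin(theta))^2 / (2*g)
vy = v*sin(theta) = 23.01 * sin(39.24 deg) = 14.5554 m/s
H = vy^2 / (2*g) = 211.8608 / (2*9.81)
H = 211.8608 / 19.62 = 10.7982 m

10.7982 m


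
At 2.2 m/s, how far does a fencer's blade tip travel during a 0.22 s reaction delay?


d = v * t
d = 2.2 * 0.22
d = 0.484 m

0.484 m


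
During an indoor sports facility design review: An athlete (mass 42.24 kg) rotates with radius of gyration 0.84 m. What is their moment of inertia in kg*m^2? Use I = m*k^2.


I = m * k^2
I = 42.24 * 0.84^2
I = 42.24 * 0.7056 = 29.8045 kg*m^2

29.8045 kg*m^2


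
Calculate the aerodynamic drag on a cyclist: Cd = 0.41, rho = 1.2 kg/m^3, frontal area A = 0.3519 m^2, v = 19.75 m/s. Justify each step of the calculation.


Fd = 0.5 * Cd * rho * A * v^2
Fd = 0.5 * 0.41 * 1.2 * 0.3519 * 19.75^2
v^2 = 390.0625
Fd = 0.5 * 0.41 * 1.2 * 0.3519 * 390.0625 = 33.7667 N

33.7667 N


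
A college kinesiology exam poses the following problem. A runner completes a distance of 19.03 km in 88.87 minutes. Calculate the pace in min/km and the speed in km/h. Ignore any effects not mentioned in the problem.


Pace = time / distance = 88.87 min / 19.03 km = 4.67 min/km
Speed = distance / time_in_hours = 19.03 / 1.4812 hr
Speed = 12.848 km/h

4.67 min/km, 12.848 km/h


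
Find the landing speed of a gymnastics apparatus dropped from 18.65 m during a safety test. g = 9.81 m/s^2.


v = sqrt(2 * g * h)
v = sqrt(2 * 9.81 * 18.65)
v = sqrt(365.913) = 19.1289 m/s

19.1289 m/s


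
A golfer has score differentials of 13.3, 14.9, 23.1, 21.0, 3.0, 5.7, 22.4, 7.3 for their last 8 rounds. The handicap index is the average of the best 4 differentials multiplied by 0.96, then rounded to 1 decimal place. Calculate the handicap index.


All differentials: 13.3, 14.9, 23.1, 21.0, 3.0, 5.7, 22.4, 7.3
Sorted: 3.0, 5.7, 7.3, 13.3, 14.9, 21.0, 22.4, 23.1
Best 4: 3.0, 5.7, 7.3, 13.3
Average of best = 29.3 / 4 = 7.325
Raw index = 7.325 * 0.96 = 7.032
Handicap index = round(7.032, 1) = 7.0

7.0


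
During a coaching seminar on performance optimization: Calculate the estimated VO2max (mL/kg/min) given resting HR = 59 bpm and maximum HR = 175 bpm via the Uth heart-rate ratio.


VO2max = 15.3 * HRmax / HRrest
VO2max = 15.3 * 175 / 59
VO2max = 2677.5 / 59 = 45.3814 mL/kg/min

45.3814 mL/kg/min


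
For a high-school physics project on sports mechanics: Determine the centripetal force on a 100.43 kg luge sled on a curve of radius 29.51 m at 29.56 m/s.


Fc = m * v^2 / r
v^2 = 29.56^2 = 873.7936
Fc = 100.43 * 873.7936 / 29.51
Fc = 87755.0912 / 29.51 = 2973.7408 N

2973.7408 N


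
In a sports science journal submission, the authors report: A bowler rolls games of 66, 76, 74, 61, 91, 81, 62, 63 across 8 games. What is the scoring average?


Average = sum / n
Sum = 574
Average = 574 / 8 = 71.75

71.75


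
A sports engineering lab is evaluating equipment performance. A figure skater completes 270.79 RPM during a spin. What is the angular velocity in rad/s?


omega = RPM * 2 * pi / 60
omega = 270.79 * 2 * 3.14159 / 60
omega = 1701.4237 / 60 = 28.3571 rad/s

28.3571 rad/s


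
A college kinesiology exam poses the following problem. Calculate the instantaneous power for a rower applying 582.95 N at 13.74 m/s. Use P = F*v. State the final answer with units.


P = F * v
P = 582.95 * 13.74
P = 8009.733 W

8009.733 W


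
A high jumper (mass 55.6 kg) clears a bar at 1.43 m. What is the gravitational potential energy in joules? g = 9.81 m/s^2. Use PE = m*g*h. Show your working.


PE = m * g * h
PE = 55.6 * 9.81 * 1.43
PE = 545.436 * 1.43 = 779.9735 J

779.9735 J
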